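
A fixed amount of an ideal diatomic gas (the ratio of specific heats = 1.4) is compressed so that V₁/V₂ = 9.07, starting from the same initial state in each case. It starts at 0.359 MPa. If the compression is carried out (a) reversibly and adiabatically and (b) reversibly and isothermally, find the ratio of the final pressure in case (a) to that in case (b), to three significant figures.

Isothermal: P_b = P₁(V₁/V₂) = 0.359×9.07.
Adiabatic: P_a = P₁(V₁/V₂)^γ = 0.359×9.07^(1.4).
P_a/P_b = (V₁/V₂)^(γ−1) = 9.07^(0.4) = 2.416.

P_adiabatic / P_isothermal ≈ 2.42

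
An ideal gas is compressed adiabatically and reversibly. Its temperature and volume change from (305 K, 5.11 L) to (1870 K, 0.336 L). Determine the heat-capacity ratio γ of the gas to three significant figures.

γ ≈ 1.67

TV^(γ−1) = const ⇒ γ − 1 = ln(T₂/T₁) / ln(V₁/V₂).
γ = 1 + ln(1870/305) / ln(5.11/0.336) = 1.666.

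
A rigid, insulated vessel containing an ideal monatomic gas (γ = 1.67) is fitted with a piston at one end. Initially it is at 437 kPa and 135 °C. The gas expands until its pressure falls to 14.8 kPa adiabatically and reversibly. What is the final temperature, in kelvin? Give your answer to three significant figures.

T₂ ≈ 105 K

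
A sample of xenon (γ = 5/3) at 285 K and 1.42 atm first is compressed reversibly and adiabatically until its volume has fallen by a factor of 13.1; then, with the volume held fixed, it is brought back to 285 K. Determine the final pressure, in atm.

Adiabatic step (PV^γ = const): P₂ = 1.42×13.1^(5/3) = 103.4 atm; T₂ = 285×13.1^(2/3) = 1584 K.
Isochoric: P₃ = P₂(T₃/T₂) = 103.4 × (285/1584) = 18.6 atm.

P₃ ≈ 18.6 atm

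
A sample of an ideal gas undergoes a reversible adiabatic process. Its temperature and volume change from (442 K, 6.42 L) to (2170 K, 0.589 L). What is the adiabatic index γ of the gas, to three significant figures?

γ ≈ 1.67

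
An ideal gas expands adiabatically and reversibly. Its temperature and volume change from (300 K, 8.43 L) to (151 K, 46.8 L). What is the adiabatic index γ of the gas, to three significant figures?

γ ≈ 1.40

TV^(γ−1) = const ⇒ γ − 1 = ln(T₂/T₁) / ln(V₁/V₂).
γ = 1 + ln(151/300) / ln(8.43/46.8) = 1.401.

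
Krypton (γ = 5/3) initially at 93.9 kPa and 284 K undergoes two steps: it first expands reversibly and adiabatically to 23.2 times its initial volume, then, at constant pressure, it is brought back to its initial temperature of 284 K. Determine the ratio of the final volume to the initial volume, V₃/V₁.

Adiabatic step: V₂/V₁ = 23.2; T₂ = T₁·(1/23.2)^(2/3) = 34.91 K.
Isobaric step: V₃/V₂ = T₃/T₂ = 284/34.91.
V₃/V₁ = (V₂/V₁)(V₃/V₂) = 23.2 × (284/34.91) = 188.7.

V₃/V₁ ≈ 189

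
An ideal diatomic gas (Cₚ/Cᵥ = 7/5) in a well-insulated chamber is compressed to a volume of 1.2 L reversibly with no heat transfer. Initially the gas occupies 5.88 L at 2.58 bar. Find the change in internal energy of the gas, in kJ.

ΔU ≈ 3.37 kJ

P₂ = P₁(V₁/V₂)^γ = 2.58×(5.88/1.2)^(7/5) = 23.87 bar.
For a reversible adiabat, W_by_gas = (P₁V₁ − P₂V₂)/(γ−1).
W_by = (258000×0.00588 − 2.387×10^6×0.0012) / (2/5) = -3369 J.
Q = 0 ⇒ ΔU = −W_by = 3369 J.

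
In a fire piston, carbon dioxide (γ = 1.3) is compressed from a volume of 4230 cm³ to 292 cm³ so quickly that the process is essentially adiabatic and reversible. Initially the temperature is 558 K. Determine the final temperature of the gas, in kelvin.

For a reversible adiabat TV^(γ−1) is constant, so T₂ = T₁ (V₁/V₂)^(γ−1).
T₂ = 558 × (4230/292)^(0.3) = 1244 K.

T₂ ≈ 1240 K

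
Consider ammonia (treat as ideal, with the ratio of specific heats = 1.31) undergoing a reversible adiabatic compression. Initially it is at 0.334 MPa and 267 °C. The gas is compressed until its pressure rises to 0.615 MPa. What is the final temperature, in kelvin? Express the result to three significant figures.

T₂ ≈ 624 K

Adiabatic: T₂/T₁ = (P₂/P₁)^((γ−1)/γ).
T₁ = 267 °C = 540.1 K.
T₂ = 540.1 × (0.615/0.334)^(0.237) = 624.1 K.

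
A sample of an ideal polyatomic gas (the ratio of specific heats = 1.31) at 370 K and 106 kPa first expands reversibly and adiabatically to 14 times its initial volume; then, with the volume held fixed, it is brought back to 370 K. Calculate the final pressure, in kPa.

P₃ ≈ 7.57 kPa

Adiabatic step (PV^γ = const): P₂ = 106×(1/14)^(1.31) = 3.341 kPa; T₂ = 370×(1/14)^(0.31) = 163.3 K.
Isochoric: P₃ = P₂(T₃/T₂) = 3.341 × (370/163.3) = 7.571 kPa.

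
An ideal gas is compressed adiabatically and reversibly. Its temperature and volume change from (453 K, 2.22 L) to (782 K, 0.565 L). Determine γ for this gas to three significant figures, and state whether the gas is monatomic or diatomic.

TV^(γ−1) = const ⇒ γ − 1 = ln(T₂/T₁) / ln(V₁/V₂).
γ = 1 + ln(782/453) / ln(2.22/0.565) = 1.399.
γ ≈ 1.40 is close to 7/5, so the gas is diatomic.

γ ≈ 1.40; diatomic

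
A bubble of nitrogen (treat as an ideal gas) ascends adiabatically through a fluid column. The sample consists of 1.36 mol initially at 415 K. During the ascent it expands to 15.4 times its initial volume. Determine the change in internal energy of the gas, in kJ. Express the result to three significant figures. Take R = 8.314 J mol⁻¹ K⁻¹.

ΔU ≈ -7.80 kJ

For a reversible adiabat TV^(γ−1) is constant, so T₂ = T₁ (V₁/V₂)^(γ−1).
γ = 7/5 for a diatomic ideal gas, so γ−1 = 2/5.
T₂ = 415 × (1/15.4)^(2/5) = 139 K.
Q = 0, so ΔU = W_on_gas = nCᵥΔT with Cᵥ = R/(γ−1) = 20.79 J/(mol·K).
ΔU = 1.36 × 20.79 × (139 − 415) = -7802 J.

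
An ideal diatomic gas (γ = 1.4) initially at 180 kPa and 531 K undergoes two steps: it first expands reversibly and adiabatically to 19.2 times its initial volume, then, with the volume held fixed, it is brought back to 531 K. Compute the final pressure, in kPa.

P₃ ≈ 9.38 kPa

Adiabatic step (PV^γ = const): P₂ = 180×(1/19.2)^(1.4) = 2.875 kPa; T₂ = 531×(1/19.2)^(0.4) = 162.8 K.
Isochoric: P₃ = P₂(T₃/T₂) = 2.875 × (531/162.8) = 9.375 kPa.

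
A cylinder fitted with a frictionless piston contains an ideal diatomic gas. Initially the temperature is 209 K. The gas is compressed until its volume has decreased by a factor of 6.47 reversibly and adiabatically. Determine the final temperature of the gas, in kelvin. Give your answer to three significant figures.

Adiabatic: T₁V₁^(γ−1) = T₂V₂^(γ−1) ⇒ T₂ = T₁ (V₁/V₂)^(γ−1).
For a diatomic ideal gas γ = 7/5, so γ−1 = 2/5.
T₂ = 209 × 6.47^(2/5) = 441.1 K.

T₂ ≈ 441 K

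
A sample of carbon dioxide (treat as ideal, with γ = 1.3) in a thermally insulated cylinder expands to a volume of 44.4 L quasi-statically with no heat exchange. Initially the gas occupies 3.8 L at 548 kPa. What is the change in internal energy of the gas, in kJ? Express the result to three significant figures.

ΔU ≈ -3.62 kJ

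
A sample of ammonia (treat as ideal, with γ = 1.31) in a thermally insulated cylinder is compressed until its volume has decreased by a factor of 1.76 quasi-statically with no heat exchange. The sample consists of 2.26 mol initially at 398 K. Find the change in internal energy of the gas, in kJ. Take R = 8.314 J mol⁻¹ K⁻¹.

ΔU ≈ 4.62 kJ

For a reversible adiabat TV^(γ−1) is constant, so T₂ = T₁ (V₁/V₂)^(γ−1).
T₂ = 398 × 1.76^(0.31) = 474.2 K.
Q = 0, so ΔU = W_on_gas = nCᵥΔT with Cᵥ = R/(γ−1) = 26.82 J/(mol·K).
ΔU = 2.26 × 26.82 × (474.2 − 398) = 4621 J.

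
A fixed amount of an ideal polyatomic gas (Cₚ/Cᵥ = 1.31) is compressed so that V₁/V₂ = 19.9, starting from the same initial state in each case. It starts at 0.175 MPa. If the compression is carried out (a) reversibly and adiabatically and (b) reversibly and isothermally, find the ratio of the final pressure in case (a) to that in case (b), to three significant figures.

P_adiabatic / P_isothermal ≈ 2.53

Isothermal: P_b = P₁(V₁/V₂) = 0.175×19.9.
Adiabatic: P_a = P₁(V₁/V₂)^γ = 0.175×19.9^(1.31).
P_a/P_b = (V₁/V₂)^(γ−1) = 19.9^(0.31) = 2.527.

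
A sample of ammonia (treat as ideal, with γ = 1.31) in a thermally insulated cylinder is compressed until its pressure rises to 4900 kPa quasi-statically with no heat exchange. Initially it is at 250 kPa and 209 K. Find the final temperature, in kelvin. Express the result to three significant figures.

Adiabatic: T₂/T₁ = (P₂/P₁)^((γ−1)/γ).
T₂ = 209 × (4900/250)^(0.237) = 422.6 K.

T₂ ≈ 423 K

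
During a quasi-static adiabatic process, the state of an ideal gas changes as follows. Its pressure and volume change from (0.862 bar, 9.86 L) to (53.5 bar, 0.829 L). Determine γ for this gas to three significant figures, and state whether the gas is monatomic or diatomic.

PV^γ = const ⇒ γ = ln(P₂/P₁) / ln(V₁/V₂).
γ = ln(53.5/0.862) / ln(9.86/0.829) = 1.667.
γ ≈ 1.67 is close to 5/3, so the gas is monatomic.

γ ≈ 1.67; monatomic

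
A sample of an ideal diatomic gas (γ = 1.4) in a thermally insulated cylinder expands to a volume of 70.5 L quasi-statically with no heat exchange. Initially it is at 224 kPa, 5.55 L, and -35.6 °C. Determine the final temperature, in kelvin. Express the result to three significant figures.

T₂ ≈ 85.9 K

For a reversible adiabat TV^(γ−1) is constant, so T₂ = T₁ (V₁/V₂)^(γ−1).
T₁ = -35.6 °C = 237.5 K.
T₂ = 237.5 × (5.55/70.5)^(0.4) = 85.94 K.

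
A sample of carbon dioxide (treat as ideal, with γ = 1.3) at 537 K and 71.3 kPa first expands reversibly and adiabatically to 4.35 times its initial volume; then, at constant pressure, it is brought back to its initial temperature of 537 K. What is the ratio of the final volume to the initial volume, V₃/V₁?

V₃/V₁ ≈ 6.76

Adiabatic step: V₂/V₁ = 4.35; T₂ = T₁·(1/4.35)^(0.3) = 345.5 K.
Isobaric step: V₃/V₂ = T₃/T₂ = 537/345.5.
V₃/V₁ = (V₂/V₁)(V₃/V₂) = 4.35 × (537/345.5) = 6.761.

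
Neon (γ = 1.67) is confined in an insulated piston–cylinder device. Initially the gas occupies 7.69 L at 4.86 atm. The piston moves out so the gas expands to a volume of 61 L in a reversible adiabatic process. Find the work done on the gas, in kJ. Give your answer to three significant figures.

P₂ = P₁(V₁/V₂)^γ = 4.86×(7.69/61)^(1.67) = 0.153 atm.
For a reversible adiabat, W_by_gas = (P₁V₁ − P₂V₂)/(γ−1).
W_by = (492400×0.00769 − 15500×0.061) / (0.67) = 4241 J.
W_on_gas = −W_by = -4241 J.

W ≈ -4.24 kJ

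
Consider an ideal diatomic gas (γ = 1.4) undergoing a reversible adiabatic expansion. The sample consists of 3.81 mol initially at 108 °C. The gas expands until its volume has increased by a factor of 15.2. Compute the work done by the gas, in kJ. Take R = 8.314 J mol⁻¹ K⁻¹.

W ≈ 20.0 kJ

Adiabatic: T₁V₁^(γ−1) = T₂V₂^(γ−1) ⇒ T₂ = T₁ (V₁/V₂)^(γ−1).
T₁ = 108 °C = 381.1 K.
T₂ = 381.1 × (1/15.2)^(0.4) = 128.3 K.
Q = 0, so ΔU = W_on_gas = nCᵥΔT with Cᵥ = R/(γ−1) = 20.79 J/(mol·K).
ΔU = 3.81 × 20.79 × (128.3 − 381.1) = -20020 J.
Work done by the gas = −ΔU = 20020 J.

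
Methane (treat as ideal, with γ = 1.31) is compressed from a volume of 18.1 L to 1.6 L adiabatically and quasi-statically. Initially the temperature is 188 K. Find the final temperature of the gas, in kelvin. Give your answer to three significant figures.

T₂ ≈ 399 K

For a reversible adiabat TV^(γ−1) is constant, so T₂ = T₁ (V₁/V₂)^(γ−1).
T₂ = 188 × (18.1/1.6)^(0.31) = 398.8 K.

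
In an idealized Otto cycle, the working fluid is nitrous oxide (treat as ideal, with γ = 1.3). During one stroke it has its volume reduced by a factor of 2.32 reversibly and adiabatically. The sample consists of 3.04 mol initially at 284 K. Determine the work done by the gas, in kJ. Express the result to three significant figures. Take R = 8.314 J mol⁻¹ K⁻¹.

W ≈ -6.87 kJ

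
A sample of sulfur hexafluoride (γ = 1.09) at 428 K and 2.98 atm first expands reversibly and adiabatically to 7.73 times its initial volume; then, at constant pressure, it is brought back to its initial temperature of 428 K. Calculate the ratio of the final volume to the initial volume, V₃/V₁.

Adiabatic step: V₂/V₁ = 7.73; T₂ = T₁·(1/7.73)^(0.09) = 356 K.
Isobaric step: V₃/V₂ = T₃/T₂ = 428/356.
V₃/V₁ = (V₂/V₁)(V₃/V₂) = 7.73 × (428/356) = 9.292.

V₃/V₁ ≈ 9.29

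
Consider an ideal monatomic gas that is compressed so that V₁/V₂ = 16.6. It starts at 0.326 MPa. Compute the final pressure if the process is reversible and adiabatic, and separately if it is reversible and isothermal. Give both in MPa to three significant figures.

adiabatic: 35.2 MPa; isothermal: 5.41 MPa

For a monatomic ideal gas γ = 5/3.
Isothermal: P₂ = P₁(V₁/V₂) = 0.326×16.6 = 5.412 MPa.
Adiabatic: P₂ = P₁(V₁/V₂)^γ = 0.326×16.6^(5/3) = 35.22 MPa.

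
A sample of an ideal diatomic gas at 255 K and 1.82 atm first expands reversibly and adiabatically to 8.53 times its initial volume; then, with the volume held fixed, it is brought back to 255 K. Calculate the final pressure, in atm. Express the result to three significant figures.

P₃ ≈ 0.213 atm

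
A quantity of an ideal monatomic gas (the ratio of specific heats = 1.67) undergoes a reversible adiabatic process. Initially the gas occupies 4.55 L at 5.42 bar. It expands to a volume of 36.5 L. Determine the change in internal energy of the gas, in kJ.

ΔU ≈ -2.77 kJ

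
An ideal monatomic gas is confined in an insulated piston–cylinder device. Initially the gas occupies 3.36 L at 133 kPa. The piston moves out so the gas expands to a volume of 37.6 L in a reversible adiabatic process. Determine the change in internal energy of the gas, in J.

γ = 5/3 for a monatomic ideal gas.
P₂ = P₁(V₁/V₂)^γ = 133×(3.36/37.6)^(5/3) = 2.376 kPa.
For a reversible adiabat, W_by_gas = (P₁V₁ − P₂V₂)/(γ−1).
W_by = (133000×0.00336 − 2376×0.0376) / (2/3) = 536.3 J.
Q = 0 ⇒ ΔU = −W_by = -536.3 J.

ΔU ≈ -536 J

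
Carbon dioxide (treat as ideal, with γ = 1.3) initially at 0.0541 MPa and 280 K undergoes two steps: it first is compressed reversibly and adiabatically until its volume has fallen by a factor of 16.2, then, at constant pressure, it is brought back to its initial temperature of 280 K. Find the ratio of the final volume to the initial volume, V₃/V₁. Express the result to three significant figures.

Adiabatic step: V₂/V₁ = 0.06173; T₂ = T₁·16.2^(0.3) = 645.7 K.
Isobaric step: V₃/V₂ = T₃/T₂ = 280/645.7.
V₃/V₁ = (V₂/V₁)(V₃/V₂) = 0.06173 × (280/645.7) = 0.02677.

V₃/V₁ ≈ 0.0268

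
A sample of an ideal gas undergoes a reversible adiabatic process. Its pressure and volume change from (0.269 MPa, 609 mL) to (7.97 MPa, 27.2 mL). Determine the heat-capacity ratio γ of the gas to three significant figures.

γ ≈ 1.09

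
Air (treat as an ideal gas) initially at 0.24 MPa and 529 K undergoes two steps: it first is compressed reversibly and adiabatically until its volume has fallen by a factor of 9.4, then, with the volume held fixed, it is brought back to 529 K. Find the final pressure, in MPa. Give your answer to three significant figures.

For a diatomic ideal gas γ = 7/5.
Adiabatic step (PV^γ = const): P₂ = 0.24×9.4^(7/5) = 5.528 MPa; T₂ = 529×9.4^(2/5) = 1296 K.
Isochoric: P₃ = P₂(T₃/T₂) = 5.528 × (529/1296) = 2.256 MPa.

P₃ ≈ 2.26 MPa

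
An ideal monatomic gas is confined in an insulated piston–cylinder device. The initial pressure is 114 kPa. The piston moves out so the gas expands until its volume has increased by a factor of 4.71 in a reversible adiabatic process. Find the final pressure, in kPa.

Since PV^γ is constant along a reversible adiabat, P₂ = P₁ (V₁/V₂)^γ.
For a monatomic ideal gas γ = 5/3.
P₂ = 114 × (1/4.71)^(5/3) = 8.614 kPa.

P₂ ≈ 8.61 kPa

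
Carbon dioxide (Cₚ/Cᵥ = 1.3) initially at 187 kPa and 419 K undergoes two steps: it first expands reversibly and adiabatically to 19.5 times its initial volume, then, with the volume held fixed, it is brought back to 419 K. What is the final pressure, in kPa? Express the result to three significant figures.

P₃ ≈ 9.59 kPa

Adiabatic step (PV^γ = const): P₂ = 187×(1/19.5)^(1.3) = 3.934 kPa; T₂ = 419×(1/19.5)^(0.3) = 171.9 K.
Isochoric: P₃ = P₂(T₃/T₂) = 3.934 × (419/171.9) = 9.59 kPa.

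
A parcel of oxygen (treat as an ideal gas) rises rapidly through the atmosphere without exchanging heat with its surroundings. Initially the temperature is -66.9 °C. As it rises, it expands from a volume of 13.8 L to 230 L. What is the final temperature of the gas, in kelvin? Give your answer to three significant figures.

T₂ ≈ 66.9 K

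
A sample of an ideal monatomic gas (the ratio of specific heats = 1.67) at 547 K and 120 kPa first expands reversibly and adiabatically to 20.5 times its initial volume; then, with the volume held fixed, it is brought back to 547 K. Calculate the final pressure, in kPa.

P₃ ≈ 5.85 kPa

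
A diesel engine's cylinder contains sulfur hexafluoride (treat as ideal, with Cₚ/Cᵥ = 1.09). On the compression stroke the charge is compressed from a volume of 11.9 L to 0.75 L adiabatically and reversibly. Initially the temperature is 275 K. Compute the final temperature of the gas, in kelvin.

T₂ ≈ 353 K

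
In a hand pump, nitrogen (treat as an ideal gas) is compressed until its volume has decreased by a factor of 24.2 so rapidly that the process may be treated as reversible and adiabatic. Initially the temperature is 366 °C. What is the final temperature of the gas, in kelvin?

Adiabatic: T₁V₁^(γ−1) = T₂V₂^(γ−1) ⇒ T₂ = T₁ (V₁/V₂)^(γ−1).
For a diatomic ideal gas γ = 7/5, so γ−1 = 2/5.
T₁ = 366 °C = 639.1 K.
T₂ = 639.1 × 24.2^(2/5) = 2286 K.

T₂ ≈ 2290 K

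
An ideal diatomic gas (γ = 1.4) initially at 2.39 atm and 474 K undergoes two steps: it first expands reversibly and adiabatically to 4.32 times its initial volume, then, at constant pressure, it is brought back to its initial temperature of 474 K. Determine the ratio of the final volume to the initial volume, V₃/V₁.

V₃/V₁ ≈ 7.76

Adiabatic step: V₂/V₁ = 4.32; T₂ = T₁·(1/4.32)^(0.4) = 264 K.
Isobaric step: V₃/V₂ = T₃/T₂ = 474/264.
V₃/V₁ = (V₂/V₁)(V₃/V₂) = 4.32 × (474/264) = 7.757.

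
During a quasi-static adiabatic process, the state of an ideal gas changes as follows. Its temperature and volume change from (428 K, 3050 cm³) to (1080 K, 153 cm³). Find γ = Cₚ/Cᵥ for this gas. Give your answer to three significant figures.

γ ≈ 1.31

TV^(γ−1) = const ⇒ γ − 1 = ln(T₂/T₁) / ln(V₁/V₂).
γ = 1 + ln(1080/428) / ln(3050/153) = 1.309.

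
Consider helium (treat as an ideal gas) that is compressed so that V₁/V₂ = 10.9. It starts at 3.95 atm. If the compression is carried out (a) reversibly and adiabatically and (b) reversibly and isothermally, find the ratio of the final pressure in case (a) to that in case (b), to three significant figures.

For a monatomic ideal gas γ = 5/3.
Isothermal: P_b = P₁(V₁/V₂) = 3.95×10.9.
Adiabatic: P_a = P₁(V₁/V₂)^γ = 3.95×10.9^(5/3).
P_a/P_b = (V₁/V₂)^(γ−1) = 10.9^(2/3) = 4.916.

P_adiabatic / P_isothermal ≈ 4.92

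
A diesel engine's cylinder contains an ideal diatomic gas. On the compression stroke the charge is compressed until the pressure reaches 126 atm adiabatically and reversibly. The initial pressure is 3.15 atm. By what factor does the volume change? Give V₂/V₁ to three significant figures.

V₂/V₁ ≈ 0.0717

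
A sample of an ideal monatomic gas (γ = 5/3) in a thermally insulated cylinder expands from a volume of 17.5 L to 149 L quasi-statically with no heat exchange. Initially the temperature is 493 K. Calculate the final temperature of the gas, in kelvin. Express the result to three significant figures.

T₂ ≈ 118 K

For a reversible adiabat TV^(γ−1) is constant, so T₂ = T₁ (V₁/V₂)^(γ−1).
T₂ = 493 × (17.5/149)^(2/3) = 118.2 K.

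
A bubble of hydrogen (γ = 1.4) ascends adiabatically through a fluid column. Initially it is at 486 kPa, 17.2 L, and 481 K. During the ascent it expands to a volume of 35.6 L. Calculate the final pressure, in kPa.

Since PV^γ is constant along a reversible adiabat, P₂ = P₁ (V₁/V₂)^γ.
P₂ = 486 × (17.2/35.6)^(1.4) = 175.5 kPa.

P₂ ≈ 176 kPa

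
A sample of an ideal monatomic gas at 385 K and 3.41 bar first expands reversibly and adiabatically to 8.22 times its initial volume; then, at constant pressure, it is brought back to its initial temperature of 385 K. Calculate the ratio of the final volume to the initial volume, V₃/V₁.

V₃/V₁ ≈ 33.5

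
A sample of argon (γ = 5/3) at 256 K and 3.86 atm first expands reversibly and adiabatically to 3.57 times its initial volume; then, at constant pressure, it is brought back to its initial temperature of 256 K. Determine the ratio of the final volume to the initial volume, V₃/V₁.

V₃/V₁ ≈ 8.34

Adiabatic step: V₂/V₁ = 3.57; T₂ = T₁·(1/3.57)^(2/3) = 109.6 K.
Isobaric step: V₃/V₂ = T₃/T₂ = 256/109.6.
V₃/V₁ = (V₂/V₁)(V₃/V₂) = 3.57 × (256/109.6) = 8.339.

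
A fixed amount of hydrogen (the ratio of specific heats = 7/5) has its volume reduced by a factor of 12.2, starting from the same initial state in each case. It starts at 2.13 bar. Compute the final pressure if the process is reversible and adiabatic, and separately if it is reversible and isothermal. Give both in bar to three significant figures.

Isothermal: P₂ = P₁(V₁/V₂) = 2.13×12.2 = 25.99 bar.
Adiabatic: P₂ = P₁(V₁/V₂)^γ = 2.13×12.2^(7/5) = 70.68 bar.

adiabatic: 70.7 bar; isothermal: 26.0 bar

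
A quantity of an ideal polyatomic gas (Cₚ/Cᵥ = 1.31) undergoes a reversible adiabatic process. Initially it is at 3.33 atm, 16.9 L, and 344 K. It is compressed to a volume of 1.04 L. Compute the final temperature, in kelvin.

T₂ ≈ 816 K

For a reversible adiabat TV^(γ−1) is constant, so T₂ = T₁ (V₁/V₂)^(γ−1).
T₂ = 344 × (16.9/1.04)^(0.31) = 816.4 K.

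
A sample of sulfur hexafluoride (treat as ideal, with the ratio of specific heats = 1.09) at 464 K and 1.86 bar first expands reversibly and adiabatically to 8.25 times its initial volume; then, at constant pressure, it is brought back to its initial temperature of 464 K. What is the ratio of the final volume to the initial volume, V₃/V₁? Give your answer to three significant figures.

V₃/V₁ ≈ 9.98

Adiabatic step: V₂/V₁ = 8.25; T₂ = T₁·(1/8.25)^(0.09) = 383.7 K.
Isobaric step: V₃/V₂ = T₃/T₂ = 464/383.7.
V₃/V₁ = (V₂/V₁)(V₃/V₂) = 8.25 × (464/383.7) = 9.976.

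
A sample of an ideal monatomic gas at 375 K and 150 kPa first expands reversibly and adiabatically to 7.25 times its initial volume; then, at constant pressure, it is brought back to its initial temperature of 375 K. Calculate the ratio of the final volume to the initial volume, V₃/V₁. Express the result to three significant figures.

V₃/V₁ ≈ 27.2

For a monatomic ideal gas γ = 5/3.
Adiabatic step: V₂/V₁ = 7.25; T₂ = T₁·(1/7.25)^(2/3) = 100.1 K.
Isobaric step: V₃/V₂ = T₃/T₂ = 375/100.1.
V₃/V₁ = (V₂/V₁)(V₃/V₂) = 7.25 × (375/100.1) = 27.16.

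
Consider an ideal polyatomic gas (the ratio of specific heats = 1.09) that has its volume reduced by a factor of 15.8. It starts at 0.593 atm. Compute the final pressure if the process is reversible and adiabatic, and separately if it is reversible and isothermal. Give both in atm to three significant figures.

Isothermal: P₂ = P₁(V₁/V₂) = 0.593×15.8 = 9.369 atm.
Adiabatic: P₂ = P₁(V₁/V₂)^γ = 0.593×15.8^(1.09) = 12.01 atm.

adiabatic: 12.0 atm; isothermal: 9.37 atm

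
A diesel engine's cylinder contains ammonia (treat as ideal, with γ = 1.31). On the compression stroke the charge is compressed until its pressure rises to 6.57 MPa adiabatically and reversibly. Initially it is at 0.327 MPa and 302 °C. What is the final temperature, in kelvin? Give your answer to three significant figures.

T₂ ≈ 1170 K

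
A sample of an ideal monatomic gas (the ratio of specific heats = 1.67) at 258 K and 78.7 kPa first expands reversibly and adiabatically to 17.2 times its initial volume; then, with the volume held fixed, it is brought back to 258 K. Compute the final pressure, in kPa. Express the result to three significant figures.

P₃ ≈ 4.58 kPa

Adiabatic step (PV^γ = const): P₂ = 78.7×(1/17.2)^(1.67) = 0.6802 kPa; T₂ = 258×(1/17.2)^(0.67) = 38.35 K.
Isochoric: P₃ = P₂(T₃/T₂) = 0.6802 × (258/38.35) = 4.576 kPa.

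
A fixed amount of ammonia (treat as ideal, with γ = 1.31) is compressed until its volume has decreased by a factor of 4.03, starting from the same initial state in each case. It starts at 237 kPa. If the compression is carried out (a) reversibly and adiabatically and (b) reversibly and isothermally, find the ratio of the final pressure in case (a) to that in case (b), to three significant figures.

Isothermal: P_b = P₁(V₁/V₂) = 237×4.03.
Adiabatic: P_a = P₁(V₁/V₂)^γ = 237×4.03^(1.31).
P_a/P_b = (V₁/V₂)^(γ−1) = 4.03^(0.31) = 1.54.

P_adiabatic / P_isothermal ≈ 1.54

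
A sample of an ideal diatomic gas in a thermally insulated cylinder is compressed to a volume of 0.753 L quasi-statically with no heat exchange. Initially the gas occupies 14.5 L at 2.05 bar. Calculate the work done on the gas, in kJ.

γ = 7/5 for a diatomic ideal gas.
P₂ = P₁(V₁/V₂)^γ = 2.05×(14.5/0.753)^(7/5) = 128.9 bar.
For a reversible adiabat, W_by_gas = (P₁V₁ − P₂V₂)/(γ−1).
W_by = (205000×0.0145 − 1.289×10^7×0.000753) / (2/5) = -16830 J.
W_on_gas = −W_by = 16830 J.

W ≈ 16.8 kJ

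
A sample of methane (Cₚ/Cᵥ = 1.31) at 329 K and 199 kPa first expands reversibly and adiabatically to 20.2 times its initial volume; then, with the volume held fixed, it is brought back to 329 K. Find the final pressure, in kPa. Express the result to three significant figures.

P₃ ≈ 9.85 kPa

Adiabatic step (PV^γ = const): P₂ = 199×(1/20.2)^(1.31) = 3.88 kPa; T₂ = 329×(1/20.2)^(0.31) = 129.6 K.
Isochoric: P₃ = P₂(T₃/T₂) = 3.88 × (329/129.6) = 9.851 kPa.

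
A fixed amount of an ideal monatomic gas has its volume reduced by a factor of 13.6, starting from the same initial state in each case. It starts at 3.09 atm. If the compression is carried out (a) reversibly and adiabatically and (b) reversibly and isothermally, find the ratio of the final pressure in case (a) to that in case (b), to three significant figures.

P_adiabatic / P_isothermal ≈ 5.70

For a monatomic ideal gas γ = 5/3.
Isothermal: P_b = P₁(V₁/V₂) = 3.09×13.6.
Adiabatic: P_a = P₁(V₁/V₂)^γ = 3.09×13.6^(5/3).
P_a/P_b = (V₁/V₂)^(γ−1) = 13.6^(2/3) = 5.698.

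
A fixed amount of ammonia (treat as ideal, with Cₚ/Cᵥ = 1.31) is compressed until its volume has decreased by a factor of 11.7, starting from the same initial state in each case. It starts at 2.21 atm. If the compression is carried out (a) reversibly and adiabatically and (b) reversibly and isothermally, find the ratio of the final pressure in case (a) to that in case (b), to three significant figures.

P_adiabatic / P_isothermal ≈ 2.14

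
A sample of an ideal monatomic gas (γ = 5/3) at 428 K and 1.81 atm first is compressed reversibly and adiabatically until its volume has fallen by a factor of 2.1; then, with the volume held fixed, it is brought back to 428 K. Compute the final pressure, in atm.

P₃ ≈ 3.80 atm

Adiabatic step (PV^γ = const): P₂ = 1.81×2.1^(5/3) = 6.233 atm; T₂ = 428×2.1^(2/3) = 701.9 K.
Isochoric: P₃ = P₂(T₃/T₂) = 6.233 × (428/701.9) = 3.801 atm.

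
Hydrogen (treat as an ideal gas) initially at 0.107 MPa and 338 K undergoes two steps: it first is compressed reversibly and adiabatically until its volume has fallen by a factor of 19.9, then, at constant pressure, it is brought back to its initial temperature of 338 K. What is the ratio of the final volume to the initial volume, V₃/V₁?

V₃/V₁ ≈ 0.0152

For a diatomic ideal gas γ = 7/5.
Adiabatic step: V₂/V₁ = 0.05025; T₂ = T₁·19.9^(2/5) = 1118 K.
Isobaric step: V₃/V₂ = T₃/T₂ = 338/1118.
V₃/V₁ = (V₂/V₁)(V₃/V₂) = 0.05025 × (338/1118) = 0.01519.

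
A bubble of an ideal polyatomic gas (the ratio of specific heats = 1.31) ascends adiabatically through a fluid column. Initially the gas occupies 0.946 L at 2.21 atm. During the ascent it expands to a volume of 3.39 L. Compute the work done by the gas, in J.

P₂ = P₁(V₁/V₂)^γ = 2.21×(0.946/3.39)^(1.31) = 0.4152 atm.
For a reversible adiabat, W_by_gas = (P₁V₁ − P₂V₂)/(γ−1).
W_by = (223900×0.000946 − 42070×0.00339) / (0.31) = 223.3 J.

W ≈ 223 J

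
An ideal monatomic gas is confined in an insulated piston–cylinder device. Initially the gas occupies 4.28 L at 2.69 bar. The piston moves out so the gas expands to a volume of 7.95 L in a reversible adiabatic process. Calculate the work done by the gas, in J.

γ = 5/3 for a monatomic ideal gas.
P₂ = P₁(V₁/V₂)^γ = 2.69×(4.28/7.95)^(5/3) = 0.9584 bar.
For a reversible adiabat, W_by_gas = (P₁V₁ − P₂V₂)/(γ−1).
W_by = (269000×0.00428 − 95840×0.00795) / (2/3) = 584.1 J.

W ≈ 584 J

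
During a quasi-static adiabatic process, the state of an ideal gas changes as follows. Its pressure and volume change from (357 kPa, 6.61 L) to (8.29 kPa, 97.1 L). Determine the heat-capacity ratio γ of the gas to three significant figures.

γ ≈ 1.40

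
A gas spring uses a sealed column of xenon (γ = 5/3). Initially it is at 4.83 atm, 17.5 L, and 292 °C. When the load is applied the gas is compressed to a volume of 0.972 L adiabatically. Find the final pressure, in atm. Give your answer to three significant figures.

Since PV^γ is constant along a reversible adiabat, P₂ = P₁ (V₁/V₂)^γ.
P₂ = 4.83 × (17.5/0.972)^(5/3) = 597.4 atm.

P₂ ≈ 597 atm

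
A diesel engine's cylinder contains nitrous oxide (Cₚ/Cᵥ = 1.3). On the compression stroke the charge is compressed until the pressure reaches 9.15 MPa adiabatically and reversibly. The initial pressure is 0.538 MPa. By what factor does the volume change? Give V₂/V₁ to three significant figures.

V₂/V₁ ≈ 0.113

From PV^γ = const, V₂/V₁ = (P₁/P₂)^(1/γ).
V₂/V₁ = (0.538/9.15)^(0.769) = 0.1131.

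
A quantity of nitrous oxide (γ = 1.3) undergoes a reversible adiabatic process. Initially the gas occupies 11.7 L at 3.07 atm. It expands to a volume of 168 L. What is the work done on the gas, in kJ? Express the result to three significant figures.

W ≈ -6.68 kJ

P₂ = P₁(V₁/V₂)^γ = 3.07×(11.7/168)^(1.3) = 0.09613 atm.
For a reversible adiabat, W_by_gas = (P₁V₁ − P₂V₂)/(γ−1).
W_by = (311100×0.0117 − 9741×0.168) / (0.3) = 6677 J.
W_on_gas = −W_by = -6677 J.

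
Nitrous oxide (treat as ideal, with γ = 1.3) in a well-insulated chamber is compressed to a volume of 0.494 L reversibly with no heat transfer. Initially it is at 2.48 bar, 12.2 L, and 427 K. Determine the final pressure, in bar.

Adiabatic: P₁V₁^γ = P₂V₂^γ ⇒ P₂ = P₁ (V₁/V₂)^γ.
P₂ = 2.48 × (12.2/0.494)^(1.3) = 160.3 bar.

P₂ ≈ 160 bar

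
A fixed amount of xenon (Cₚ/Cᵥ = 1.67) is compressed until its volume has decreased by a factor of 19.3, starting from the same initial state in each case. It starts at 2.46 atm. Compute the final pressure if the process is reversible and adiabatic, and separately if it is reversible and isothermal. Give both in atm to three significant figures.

adiabatic: 345 atm; isothermal: 47.5 atm

Isothermal: P₂ = P₁(V₁/V₂) = 2.46×19.3 = 47.48 atm.
Adiabatic: P₂ = P₁(V₁/V₂)^γ = 2.46×19.3^(1.67) = 345 atm.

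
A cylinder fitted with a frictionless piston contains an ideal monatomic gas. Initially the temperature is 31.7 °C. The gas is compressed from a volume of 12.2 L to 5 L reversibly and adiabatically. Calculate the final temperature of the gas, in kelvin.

For a reversible adiabat TV^(γ−1) is constant, so T₂ = T₁ (V₁/V₂)^(γ−1).
For a monatomic ideal gas γ = 5/3, so γ−1 = 2/3.
T₁ = 31.7 °C = 304.8 K.
T₂ = 304.8 × (12.2/5)^(2/3) = 552.5 K.

T₂ ≈ 553 K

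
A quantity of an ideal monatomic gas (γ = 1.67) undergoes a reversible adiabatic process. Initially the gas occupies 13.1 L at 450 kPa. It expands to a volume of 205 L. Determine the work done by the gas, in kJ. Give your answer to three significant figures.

P₂ = P₁(V₁/V₂)^γ = 450×(13.1/205)^(1.67) = 4.554 kPa.
For a reversible adiabat, W_by_gas = (P₁V₁ − P₂V₂)/(γ−1).
W_by = (450000×0.0131 − 4554×0.205) / (0.67) = 7405 J.

W ≈ 7.41 kJ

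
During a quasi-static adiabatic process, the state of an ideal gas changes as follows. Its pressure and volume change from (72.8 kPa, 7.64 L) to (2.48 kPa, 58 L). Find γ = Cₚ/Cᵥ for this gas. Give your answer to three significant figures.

PV^γ = const ⇒ γ = ln(P₂/P₁) / ln(V₁/V₂).
γ = ln(2.48/72.8) / ln(7.64/58) = 1.667.

γ ≈ 1.67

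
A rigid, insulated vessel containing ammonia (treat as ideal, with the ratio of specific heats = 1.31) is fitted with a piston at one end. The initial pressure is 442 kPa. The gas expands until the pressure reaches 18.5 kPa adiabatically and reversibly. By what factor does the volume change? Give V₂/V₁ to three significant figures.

From PV^γ = const, V₂/V₁ = (P₁/P₂)^(1/γ).
V₂/V₁ = (442/18.5)^(0.763) = 11.27.

V₂/V₁ ≈ 11.3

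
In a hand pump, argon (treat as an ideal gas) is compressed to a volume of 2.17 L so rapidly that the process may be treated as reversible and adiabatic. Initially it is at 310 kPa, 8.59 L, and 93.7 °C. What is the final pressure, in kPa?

Since PV^γ is constant along a reversible adiabat, P₂ = P₁ (V₁/V₂)^γ.
γ = 5/3 for a monatomic ideal gas.
P₂ = 310 × (8.59/2.17)^(5/3) = 3071 kPa.

P₂ ≈ 3070 kPa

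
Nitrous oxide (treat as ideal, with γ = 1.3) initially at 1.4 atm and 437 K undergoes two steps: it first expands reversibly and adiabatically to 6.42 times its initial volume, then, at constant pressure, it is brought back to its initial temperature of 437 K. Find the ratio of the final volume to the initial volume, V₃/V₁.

V₃/V₁ ≈ 11.2

Adiabatic step: V₂/V₁ = 6.42; T₂ = T₁·(1/6.42)^(0.3) = 250.2 K.
Isobaric step: V₃/V₂ = T₃/T₂ = 437/250.2.
V₃/V₁ = (V₂/V₁)(V₃/V₂) = 6.42 × (437/250.2) = 11.21.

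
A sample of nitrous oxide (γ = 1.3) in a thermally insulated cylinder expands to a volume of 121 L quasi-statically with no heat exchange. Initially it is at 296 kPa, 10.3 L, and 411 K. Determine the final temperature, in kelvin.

T₂ ≈ 196 K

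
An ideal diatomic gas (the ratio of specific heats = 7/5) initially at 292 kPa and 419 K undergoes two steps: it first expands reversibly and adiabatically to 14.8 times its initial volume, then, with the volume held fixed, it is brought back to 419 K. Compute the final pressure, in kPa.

P₃ ≈ 19.7 kPa

Adiabatic step (PV^γ = const): P₂ = 292×(1/14.8)^(7/5) = 6.715 kPa; T₂ = 419×(1/14.8)^(2/5) = 142.6 K.
Isochoric: P₃ = P₂(T₃/T₂) = 6.715 × (419/142.6) = 19.73 kPa.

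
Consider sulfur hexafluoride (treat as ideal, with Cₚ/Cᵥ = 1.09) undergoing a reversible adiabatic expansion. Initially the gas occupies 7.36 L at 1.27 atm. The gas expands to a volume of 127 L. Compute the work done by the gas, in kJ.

W ≈ 2.38 kJ

P₂ = P₁(V₁/V₂)^γ = 1.27×(7.36/127)^(1.09) = 0.05696 atm.
For a reversible adiabat, W_by_gas = (P₁V₁ − P₂V₂)/(γ−1).
W_by = (128700×0.00736 − 5771×0.127) / (0.09) = 2379 J.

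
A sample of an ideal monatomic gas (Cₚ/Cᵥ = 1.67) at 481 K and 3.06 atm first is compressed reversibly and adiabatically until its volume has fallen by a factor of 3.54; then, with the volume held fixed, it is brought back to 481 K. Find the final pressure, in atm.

P₃ ≈ 10.8 atm

Adiabatic step (PV^γ = const): P₂ = 3.06×3.54^(1.67) = 25.27 atm; T₂ = 481×3.54^(0.67) = 1122 K.
Isochoric: P₃ = P₂(T₃/T₂) = 25.27 × (481/1122) = 10.83 atm.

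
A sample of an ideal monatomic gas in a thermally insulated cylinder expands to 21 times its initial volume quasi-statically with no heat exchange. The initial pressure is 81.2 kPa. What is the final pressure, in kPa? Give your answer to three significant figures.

P₂ ≈ 0.508 kPa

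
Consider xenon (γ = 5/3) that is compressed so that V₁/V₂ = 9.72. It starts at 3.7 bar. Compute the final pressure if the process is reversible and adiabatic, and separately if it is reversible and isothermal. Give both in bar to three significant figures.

Isothermal: P₂ = P₁(V₁/V₂) = 3.7×9.72 = 35.96 bar.
Adiabatic: P₂ = P₁(V₁/V₂)^γ = 3.7×9.72^(5/3) = 163.8 bar.

adiabatic: 164 bar; isothermal: 36.0 bar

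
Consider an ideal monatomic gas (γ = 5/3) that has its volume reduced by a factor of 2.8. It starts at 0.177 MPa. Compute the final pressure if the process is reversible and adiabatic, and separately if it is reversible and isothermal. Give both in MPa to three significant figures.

Isothermal: P₂ = P₁(V₁/V₂) = 0.177×2.8 = 0.4956 MPa.
Adiabatic: P₂ = P₁(V₁/V₂)^γ = 0.177×2.8^(5/3) = 0.9845 MPa.

adiabatic: 0.985 MPa; isothermal: 0.496 MPa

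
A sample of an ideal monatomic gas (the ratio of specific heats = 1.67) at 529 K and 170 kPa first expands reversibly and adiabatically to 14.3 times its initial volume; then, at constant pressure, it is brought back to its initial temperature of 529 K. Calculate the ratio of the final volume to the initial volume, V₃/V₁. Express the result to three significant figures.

Adiabatic step: V₂/V₁ = 14.3; T₂ = T₁·(1/14.3)^(0.67) = 89 K.
Isobaric step: V₃/V₂ = T₃/T₂ = 529/89.
V₃/V₁ = (V₂/V₁)(V₃/V₂) = 14.3 × (529/89) = 85.

V₃/V₁ ≈ 85.0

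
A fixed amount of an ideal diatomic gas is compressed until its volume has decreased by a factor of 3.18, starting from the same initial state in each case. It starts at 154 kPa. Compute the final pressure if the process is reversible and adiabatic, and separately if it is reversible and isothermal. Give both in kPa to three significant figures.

For a diatomic ideal gas γ = 7/5.
Isothermal: P₂ = P₁(V₁/V₂) = 154×3.18 = 489.7 kPa.
Adiabatic: P₂ = P₁(V₁/V₂)^γ = 154×3.18^(7/5) = 777.9 kPa.

adiabatic: 778 kPa; isothermal: 490 kPa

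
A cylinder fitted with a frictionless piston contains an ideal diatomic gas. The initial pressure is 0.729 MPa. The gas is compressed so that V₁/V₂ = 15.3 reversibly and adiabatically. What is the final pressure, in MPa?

P₂ ≈ 33.2 MPa

Since PV^γ is constant along a reversible adiabat, P₂ = P₁ (V₁/V₂)^γ.
For a diatomic ideal gas γ = 7/5.
P₂ = 0.729 × 15.3^(7/5) = 33.21 MPa.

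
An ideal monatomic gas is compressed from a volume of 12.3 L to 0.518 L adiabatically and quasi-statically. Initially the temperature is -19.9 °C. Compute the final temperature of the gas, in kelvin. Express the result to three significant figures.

Adiabatic: T₁V₁^(γ−1) = T₂V₂^(γ−1) ⇒ T₂ = T₁ (V₁/V₂)^(γ−1).
For a monatomic ideal gas γ = 5/3, so γ−1 = 2/3.
T₁ = -19.9 °C = 253.2 K.
T₂ = 253.2 × (12.3/0.518)^(2/3) = 2092 K.

T₂ ≈ 2090 K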